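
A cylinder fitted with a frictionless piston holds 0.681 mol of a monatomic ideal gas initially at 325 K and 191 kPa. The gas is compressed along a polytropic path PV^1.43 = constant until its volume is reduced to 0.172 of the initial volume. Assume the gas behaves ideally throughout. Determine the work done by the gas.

V₁ = nRT₁/P₁ = 0.681×8.314×325/191 = 9.63 L.
Polytropic n=1.43: T₂ = T₁(V₁/V₂)^(n−1) = 325×(5.81)^0.43 = 693 K; P₂ = P₁(V₁/V₂)^n = 2370 kPa.
W = (P₁V₁−P₂V₂)/(n−1) = (191×9.63−2370×1.66)/0.43 = -4840 J.

-4840 J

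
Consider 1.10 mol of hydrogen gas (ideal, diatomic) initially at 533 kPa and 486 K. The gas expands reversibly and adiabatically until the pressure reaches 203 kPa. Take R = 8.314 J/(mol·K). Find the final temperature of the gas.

369 K

V₁ = nRT₁/P₁ = 1.10×8.314×486/533 = 8.34 L.
Adiabatic: T₂/T₁ = (P₂/P₁)^((γ−1)/γ) ⇒ T₂ = 486×(0.381)^0.286 = 369 K; V₂ = 16.6 L.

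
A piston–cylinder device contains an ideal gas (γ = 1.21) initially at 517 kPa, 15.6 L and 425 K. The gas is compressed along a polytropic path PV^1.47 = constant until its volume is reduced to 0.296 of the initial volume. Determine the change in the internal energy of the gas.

n = P₁V₁/(RT₁) = 517×15.6/(8.314×425) = 2.28 mol.
Polytropic n=1.47: T₂ = T₁(V₁/V₂)^(n−1) = 425×(3.38)^0.47 = 753 K; P₂ = P₁(V₁/V₂)^n = 3100 kPa.
For an ideal gas ΔU = nCvΔT with Cv = R/(γ−1) = 39.6 J/(mol·K).
ΔU = 2.28×39.6×(753−425) = 29700 J.

29700 J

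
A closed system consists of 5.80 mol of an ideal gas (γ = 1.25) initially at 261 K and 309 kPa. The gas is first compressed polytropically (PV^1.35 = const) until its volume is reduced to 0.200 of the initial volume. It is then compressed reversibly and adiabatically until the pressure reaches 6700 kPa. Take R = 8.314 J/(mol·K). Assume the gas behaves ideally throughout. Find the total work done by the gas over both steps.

-44700 J

V₁ = nRT₁/P₁ = 5.80×8.314×261/309 = 40.7 L.
Step 1 — Polytropic n=1.35: T₂ = T₁(V₁/V₂)^(n−1) = 261×(5.00)^0.35 = 458 K; P₂ = P₁(V₁/V₂)^n = 2710 kPa.
W = (P₁V₁−P₂V₂)/(n−1) = (309×40.7−2710×8.15)/0.35 = -27200 J.
ΔU = nCvΔT = 5.80×33.3×(458−261) = 38100 J.
Q = ΔU + W = 10900 J.
State after step 1: P = 2710 kPa, V = 8.15 L, T = 458 K.
Step 2 — Adiabatic: T₂/T₁ = (P₂/P₁)^((γ−1)/γ) ⇒ T₂ = 458×(2.47)^0.200 = 549 K; V₂ = 3.95 L.
ΔU = nCvΔT = 5.80×33.3×(549−458) = 17500 J.
Q = 0 for an adiabatic process, so W = −ΔU = -17500 J.
Net over both steps: W = -44700 J, Q = 10900 J, ΔU = 55600 J.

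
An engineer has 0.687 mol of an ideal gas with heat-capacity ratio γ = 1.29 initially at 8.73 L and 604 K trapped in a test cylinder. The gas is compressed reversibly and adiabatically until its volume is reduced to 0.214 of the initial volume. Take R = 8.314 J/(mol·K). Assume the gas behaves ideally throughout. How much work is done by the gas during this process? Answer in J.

P₁ = nRT₁/V₁ = 0.687×8.314×604/8.73 = 395 kPa.
Adiabatic: TV^(γ−1) = const ⇒ T₂ = 604×(4.67)^0.290 = 945 K; PV^γ = const ⇒ P₂ = 2890 kPa.
ΔU = nCvΔT = 0.687×28.7×(945−604) = 6710 J.
Q = 0 for an adiabatic process, so W = −ΔU = -6710 J.

-6710 J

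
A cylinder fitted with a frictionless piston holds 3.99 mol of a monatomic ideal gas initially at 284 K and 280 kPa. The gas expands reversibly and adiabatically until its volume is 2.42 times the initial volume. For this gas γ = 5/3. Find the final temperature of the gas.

V₁ = nRT₁/P₁ = 3.99×8.314×284/280 = 33.6 L.
Adiabatic: TV^(γ−1) = const ⇒ T₂ = 284×(0.413)^0.667 = 158 K; PV^γ = const ⇒ P₂ = 64.2 kPa.

158 K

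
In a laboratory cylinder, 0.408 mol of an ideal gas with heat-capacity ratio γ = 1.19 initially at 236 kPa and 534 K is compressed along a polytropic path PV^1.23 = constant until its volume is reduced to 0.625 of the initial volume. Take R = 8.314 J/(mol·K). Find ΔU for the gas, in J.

1090 J

V₁ = nRT₁/P₁ = 0.408×8.314×534/236 = 7.68 L.
Polytropic n=1.23: T₂ = T₁(V₁/V₂)^(n−1) = 534×(1.60)^0.23 = 595 K; P₂ = P₁(V₁/V₂)^n = 421 kPa.
For an ideal gas ΔU = nCvΔT with Cv = R/(γ−1) = 43.8 J/(mol·K).
ΔU = 0.408×43.8×(595−534) = 1090 J.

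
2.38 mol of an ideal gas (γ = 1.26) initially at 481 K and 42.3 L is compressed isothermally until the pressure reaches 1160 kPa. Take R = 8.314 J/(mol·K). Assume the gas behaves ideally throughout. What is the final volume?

8.20 L

P₁ = nRT₁/V₁ = 2.38×8.314×481/42.3 = 225 kPa.
Isothermal: T stays 481 K; PV = const ⇒ V₂ = 8.20 L, P₂ = 1160 kPa.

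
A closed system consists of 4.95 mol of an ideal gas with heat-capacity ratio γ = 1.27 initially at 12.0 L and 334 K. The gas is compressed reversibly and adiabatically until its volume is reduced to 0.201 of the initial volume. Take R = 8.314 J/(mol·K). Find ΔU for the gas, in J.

27600 J

P₁ = nRT₁/V₁ = 4.95×8.314×334/12.0 = 1150 kPa.
Adiabatic: TV^(γ−1) = const ⇒ T₂ = 334×(4.98)^0.270 = 515 K; PV^γ = const ⇒ P₂ = 8790 kPa.
For an ideal gas ΔU = nCvΔT with Cv = R/(γ−1) = 30.8 J/(mol·K).
ΔU = 4.95×30.8×(515−334) = 27600 J.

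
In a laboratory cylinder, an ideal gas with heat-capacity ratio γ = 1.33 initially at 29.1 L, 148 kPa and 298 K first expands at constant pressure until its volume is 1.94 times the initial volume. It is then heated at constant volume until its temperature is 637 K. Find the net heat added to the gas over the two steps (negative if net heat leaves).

18900 J

n = P₁V₁/(RT₁) = 148×29.1/(8.314×298) = 1.74 mol.
Step 1 — Isobaric: P stays 148 kPa; V/T = const ⇒ T₂ = 578 K, V₂ = 56.5 L.
W = PΔV = 148×(56.5−29.1) kPa·L = 4050 J.
ΔU = nCvΔT = 1.74×25.2×(578−298) = 12300 J.
Q = ΔU + W = nCpΔT = 16300 J.
State after step 1: P = 148 kPa, V = 56.5 L, T = 578 K.
Step 2 — Isochoric: V stays 56.5 L; P/T = const ⇒ T₂ = 637 K, P₂ = 163 kPa.
W = 0 (no volume change).
ΔU = nCvΔT = 1.74×25.2×(637−578) = 2580 J.
Q = ΔU = 2580 J.
Net over both steps: W = 4050 J, Q = 18900 J, ΔU = 14800 J.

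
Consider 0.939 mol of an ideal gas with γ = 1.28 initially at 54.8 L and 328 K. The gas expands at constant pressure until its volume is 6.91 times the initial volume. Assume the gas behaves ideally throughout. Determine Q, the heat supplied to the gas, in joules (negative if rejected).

P₁ = nRT₁/V₁ = 0.939×8.314×328/54.8 = 46.7 kPa.
Isobaric: P stays 46.7 kPa; V/T = const ⇒ T₂ = 2270 K, V₂ = 379 L.
W = PΔV = 46.7×(379−54.8) kPa·L = 15100 J.
ΔU = nCvΔT = 0.939×29.7×(2270−328) = 54000 J.
Q = ΔU + W = nCpΔT = 69200 J.

69200 J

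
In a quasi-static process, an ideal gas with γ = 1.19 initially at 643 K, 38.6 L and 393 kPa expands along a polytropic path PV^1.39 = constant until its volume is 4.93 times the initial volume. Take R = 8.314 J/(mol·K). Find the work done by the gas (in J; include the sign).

n = P₁V₁/(RT₁) = 393×38.6/(8.314×643) = 2.84 mol.
Polytropic n=1.39: T₂ = T₁(V₁/V₂)^(n−1) = 643×(0.203)^0.39 = 345 K; P₂ = P₁(V₁/V₂)^n = 42.8 kPa.
W = (P₁V₁−P₂V₂)/(n−1) = (393×38.6−42.8×190)/0.39 = 18000 J.

18000 J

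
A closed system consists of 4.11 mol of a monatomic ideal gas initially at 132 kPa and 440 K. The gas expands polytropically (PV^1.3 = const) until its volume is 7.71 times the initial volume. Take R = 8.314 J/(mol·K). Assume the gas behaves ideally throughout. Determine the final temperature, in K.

238 K

V₁ = nRT₁/P₁ = 4.11×8.314×440/132 = 114 L.
Polytropic n=1.3: T₂ = T₁(V₁/V₂)^(n−1) = 440×(0.130)^0.30 = 238 K; P₂ = P₁(V₁/V₂)^n = 9.28 kPa.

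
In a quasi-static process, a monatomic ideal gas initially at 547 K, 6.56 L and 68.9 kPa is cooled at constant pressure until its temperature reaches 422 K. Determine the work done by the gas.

n = P₁V₁/(RT₁) = 68.9×6.56/(8.314×547) = 0.0994 mol.
Isobaric: P stays 68.9 kPa; V/T = const ⇒ T₂ = 422 K, V₂ = 5.06 L.
W = PΔV = 68.9×(5.06−6.56) kPa·L = -103 J.

-103 J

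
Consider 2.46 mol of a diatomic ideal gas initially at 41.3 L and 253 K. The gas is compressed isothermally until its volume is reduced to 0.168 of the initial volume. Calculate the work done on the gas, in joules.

9230 J

P₁ = nRT₁/V₁ = 2.46×8.314×253/41.3 = 125 kPa.
Isothermal: T stays 253 K; PV = const ⇒ V₂ = 6.94 L, P₂ = 746 kPa.
W = nRT ln(V₂/V₁) = 2.46×8.314×253×ln(0.168) = -9230 J.
Work done on the gas = −W_by = 9230 J.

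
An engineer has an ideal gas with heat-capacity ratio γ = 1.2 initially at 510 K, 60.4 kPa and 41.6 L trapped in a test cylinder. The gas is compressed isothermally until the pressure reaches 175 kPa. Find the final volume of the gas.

Isothermal: T stays 510 K; PV = const ⇒ V₂ = 14.4 L, P₂ = 175 kPa.

14.4 L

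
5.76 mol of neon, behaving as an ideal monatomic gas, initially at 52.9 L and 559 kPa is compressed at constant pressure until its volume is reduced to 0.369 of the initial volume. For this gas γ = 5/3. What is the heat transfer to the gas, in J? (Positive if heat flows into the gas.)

T₁ = P₁V₁/(nR) = 559×52.9/(5.76×8.314) = 617 K.
Isobaric: P stays 559 kPa; V/T = const ⇒ T₂ = 228 K, V₂ = 19.5 L.
W = PΔV = 559×(19.5−52.9) kPa·L = -18700 J.
ΔU = nCvΔT = 5.76×12.5×(228−617) = -28000 J.
Q = ΔU + W = nCpΔT = -46600 J.

-46600 J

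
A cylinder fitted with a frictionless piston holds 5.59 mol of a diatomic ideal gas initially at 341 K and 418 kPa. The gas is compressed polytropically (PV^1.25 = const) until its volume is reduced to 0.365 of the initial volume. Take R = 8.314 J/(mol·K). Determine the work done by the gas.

-18200 J

V₁ = nRT₁/P₁ = 5.59×8.314×341/418 = 37.9 L.
Polytropic n=1.25: T₂ = T₁(V₁/V₂)^(n−1) = 341×(2.74)^0.25 = 439 K; P₂ = P₁(V₁/V₂)^n = 1470 kPa.
W = (P₁V₁−P₂V₂)/(n−1) = (418×37.9−1470×13.8)/0.25 = -18200 J.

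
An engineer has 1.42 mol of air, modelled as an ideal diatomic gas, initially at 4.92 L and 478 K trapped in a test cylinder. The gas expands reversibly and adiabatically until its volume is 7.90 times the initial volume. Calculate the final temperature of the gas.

209 K

P₁ = nRT₁/V₁ = 1.42×8.314×478/4.92 = 1150 kPa.
Adiabatic: TV^(γ−1) = const ⇒ T₂ = 478×(0.127)^0.400 = 209 K; PV^γ = const ⇒ P₂ = 63.5 kPa.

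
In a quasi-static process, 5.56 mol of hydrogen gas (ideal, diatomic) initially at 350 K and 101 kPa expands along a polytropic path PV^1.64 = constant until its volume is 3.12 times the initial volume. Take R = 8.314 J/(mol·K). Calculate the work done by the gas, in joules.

V₁ = nRT₁/P₁ = 5.56×8.314×350/101 = 160 L.
Polytropic n=1.64: T₂ = T₁(V₁/V₂)^(n−1) = 350×(0.321)^0.64 = 169 K; P₂ = P₁(V₁/V₂)^n = 15.6 kPa.
W = (P₁V₁−P₂V₂)/(n−1) = (101×160−15.6×500)/0.64 = 13100 J.

13100 J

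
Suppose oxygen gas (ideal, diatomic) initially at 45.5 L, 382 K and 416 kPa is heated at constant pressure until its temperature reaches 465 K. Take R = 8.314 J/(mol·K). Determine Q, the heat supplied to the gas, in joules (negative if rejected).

14400 J

n = P₁V₁/(RT₁) = 416×45.5/(8.314×382) = 5.96 mol.
Isobaric: P stays 416 kPa; V/T = const ⇒ T₂ = 465 K, V₂ = 55.4 L.
W = PΔV = 416×(55.4−45.5) kPa·L = 4110 J.
ΔU = nCvΔT = 5.96×20.8×(465−382) = 10300 J.
Q = ΔU + W = nCpΔT = 14400 J.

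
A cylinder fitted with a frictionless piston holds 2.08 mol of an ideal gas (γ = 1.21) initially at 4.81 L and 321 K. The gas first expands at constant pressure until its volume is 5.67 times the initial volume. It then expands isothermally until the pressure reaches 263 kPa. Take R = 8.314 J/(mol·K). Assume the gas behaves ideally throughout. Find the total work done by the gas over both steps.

72500 J

P₁ = nRT₁/V₁ = 2.08×8.314×321/4.81 = 1150 kPa.
Step 1 — Isobaric: P stays 1150 kPa; V/T = const ⇒ T₂ = 1820 K, V₂ = 27.3 L.
W = PΔV = 1150×(27.3−4.81) kPa·L = 25900 J.
ΔU = nCvΔT = 2.08×39.6×(1820−321) = 123000 J.
Q = ΔU + W = nCpΔT = 149000 J.
State after step 1: P = 1150 kPa, V = 27.3 L, T = 1820 K.
Step 2 — Isothermal: T stays 1820 K; PV = const ⇒ V₂ = 120 L, P₂ = 263 kPa.
ΔU = 0 (ideal gas, T constant).
W = nRT ln(V₂/V₁) = 2.08×8.314×1820×ln(4.39) = 46500 J.
Q = ΔU + W = 46500 J.
Net over both steps: W = 72500 J, Q = 196000 J, ΔU = 123000 J.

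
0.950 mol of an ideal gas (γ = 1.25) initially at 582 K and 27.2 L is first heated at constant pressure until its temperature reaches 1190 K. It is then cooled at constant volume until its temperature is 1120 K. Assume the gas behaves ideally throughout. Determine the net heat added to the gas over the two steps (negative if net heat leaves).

P₁ = nRT₁/V₁ = 0.950×8.314×582/27.2 = 169 kPa.
Step 1 — Isobaric: P stays 169 kPa; V/T = const ⇒ T₂ = 1190 K, V₂ = 55.6 L.
W = PΔV = 169×(55.6−27.2) kPa·L = 4800 J.
ΔU = nCvΔT = 0.950×33.3×(1190−582) = 19200 J.
Q = ΔU + W = nCpΔT = 24000 J.
State after step 1: P = 169 kPa, V = 55.6 L, T = 1190 K.
Step 2 — Isochoric: V stays 55.6 L; P/T = const ⇒ T₂ = 1120 K, P₂ = 159 kPa.
W = 0 (no volume change).
ΔU = nCvΔT = 0.950×33.3×(1120−1190) = -2210 J.
Q = ΔU = -2210 J.
Net over both steps: W = 4800 J, Q = 21800 J, ΔU = 17000 J.

21800 J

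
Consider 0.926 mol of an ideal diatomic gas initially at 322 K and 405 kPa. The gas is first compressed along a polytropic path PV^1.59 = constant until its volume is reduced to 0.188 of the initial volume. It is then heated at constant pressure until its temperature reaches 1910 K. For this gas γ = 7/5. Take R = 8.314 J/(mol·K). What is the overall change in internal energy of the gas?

V₁ = nRT₁/P₁ = 0.926×8.314×322/405 = 6.12 L.
Step 1 — Polytropic n=1.59: T₂ = T₁(V₁/V₂)^(n−1) = 322×(5.32)^0.59 = 863 K; P₂ = P₁(V₁/V₂)^n = 5770 kPa.
W = (P₁V₁−P₂V₂)/(n−1) = (405×6.12−5770×1.15)/0.59 = -7060 J.
ΔU = nCvΔT = 0.926×20.8×(863−322) = 10400 J.
Q = ΔU + W = 3350 J.
State after step 1: P = 5770 kPa, V = 1.15 L, T = 863 K.
Step 2 — Isobaric: P stays 5770 kPa; V/T = const ⇒ T₂ = 1910 K, V₂ = 2.55 L.
W = PΔV = 5770×(2.55−1.15) kPa·L = 8060 J.
ΔU = nCvΔT = 0.926×20.8×(1910−863) = 20100 J.
Q = ΔU + W = nCpΔT = 28200 J.
Net over both steps: W = 997 J, Q = 31600 J, ΔU = 30600 J.

30600 J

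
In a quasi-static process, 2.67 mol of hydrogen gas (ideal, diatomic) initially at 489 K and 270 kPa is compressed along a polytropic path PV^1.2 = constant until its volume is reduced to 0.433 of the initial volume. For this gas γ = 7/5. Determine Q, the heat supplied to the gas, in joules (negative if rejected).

V₁ = nRT₁/P₁ = 2.67×8.314×489/270 = 40.2 L.
Polytropic n=1.2: T₂ = T₁(V₁/V₂)^(n−1) = 489×(2.31)^0.20 = 578 K; P₂ = P₁(V₁/V₂)^n = 737 kPa.
W = (P₁V₁−P₂V₂)/(n−1) = (270×40.2−737×17.4)/0.20 = -9890 J.
ΔU = nCvΔT = 2.67×20.8×(578−489) = 4950 J.
Q = ΔU + W = -4950 J.

-4950 J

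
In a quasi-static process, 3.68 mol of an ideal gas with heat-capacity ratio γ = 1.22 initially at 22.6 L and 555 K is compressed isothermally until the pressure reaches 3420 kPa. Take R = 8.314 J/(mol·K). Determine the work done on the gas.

25700 J

P₁ = nRT₁/V₁ = 3.68×8.314×555/22.6 = 751 kPa.
Isothermal: T stays 555 K; PV = const ⇒ V₂ = 4.97 L, P₂ = 3420 kPa.
W = nRT ln(V₂/V₁) = 3.68×8.314×555×ln(0.220) = -25700 J.
Work done on the gas = −W_by = 25700 J.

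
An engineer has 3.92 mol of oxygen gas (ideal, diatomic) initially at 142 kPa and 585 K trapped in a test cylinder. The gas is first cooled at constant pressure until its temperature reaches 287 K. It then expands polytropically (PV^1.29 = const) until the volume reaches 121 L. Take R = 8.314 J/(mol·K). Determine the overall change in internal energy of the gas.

-28100 J

V₁ = nRT₁/P₁ = 3.92×8.314×585/142 = 134 L.
Step 1 — Isobaric: P stays 142 kPa; V/T = const ⇒ T₂ = 287 K, V₂ = 65.9 L.
W = PΔV = 142×(65.9−134) kPa·L = -9710 J.
ΔU = nCvΔT = 3.92×20.8×(287−585) = -24300 J.
Q = ΔU + W = nCpΔT = -34000 J.
State after step 1: P = 142 kPa, V = 65.9 L, T = 287 K.
Step 2 — Polytropic n=1.29: T₂ = T₁(V₁/V₂)^(n−1) = 287×(0.544)^0.29 = 241 K; P₂ = P₁(V₁/V₂)^n = 64.8 kPa.
W = (P₁V₁−P₂V₂)/(n−1) = (142×65.9−64.8×121)/0.29 = 5210 J.
ΔU = nCvΔT = 3.92×20.8×(241−287) = -3780 J.
Q = ΔU + W = 1430 J.
Net over both steps: W = -4500 J, Q = -32600 J, ΔU = -28100 J.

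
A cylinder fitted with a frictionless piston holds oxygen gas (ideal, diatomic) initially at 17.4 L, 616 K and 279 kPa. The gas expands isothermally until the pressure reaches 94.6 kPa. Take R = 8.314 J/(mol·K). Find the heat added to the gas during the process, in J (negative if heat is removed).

5250 J

n = P₁V₁/(RT₁) = 279×17.4/(8.314×616) = 0.948 mol.
Isothermal: T stays 616 K; PV = const ⇒ V₂ = 51.3 L, P₂ = 94.6 kPa.
ΔU = 0 (ideal gas, T constant).
W = nRT ln(V₂/V₁) = 0.948×8.314×616×ln(2.95) = 5250 J.
Q = ΔU + W = 5250 J.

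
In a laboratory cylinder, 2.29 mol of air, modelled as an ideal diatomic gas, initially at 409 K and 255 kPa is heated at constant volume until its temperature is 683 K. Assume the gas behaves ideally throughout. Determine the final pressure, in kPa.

426 kPa

V₁ = nRT₁/P₁ = 2.29×8.314×409/255 = 30.5 L.
Isochoric: V stays 30.5 L; P/T = const ⇒ T₂ = 683 K, P₂ = 426 kPa.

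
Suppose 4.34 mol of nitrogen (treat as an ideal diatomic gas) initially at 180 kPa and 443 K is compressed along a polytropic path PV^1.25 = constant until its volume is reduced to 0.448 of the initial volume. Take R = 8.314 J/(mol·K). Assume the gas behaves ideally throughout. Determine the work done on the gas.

V₁ = nRT₁/P₁ = 4.34×8.314×443/180 = 88.8 L.
Polytropic n=1.25: T₂ = T₁(V₁/V₂)^(n−1) = 443×(2.23)^0.25 = 541 K; P₂ = P₁(V₁/V₂)^n = 491 kPa.
W = (P₁V₁−P₂V₂)/(n−1) = (180×88.8−491×39.8)/0.25 = -14200 J.
Work done on the gas = −W_by = 14200 J.

14200 J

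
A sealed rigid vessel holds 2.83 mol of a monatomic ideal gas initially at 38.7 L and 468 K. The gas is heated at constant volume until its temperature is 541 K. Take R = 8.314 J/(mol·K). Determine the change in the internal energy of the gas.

P₁ = nRT₁/V₁ = 2.83×8.314×468/38.7 = 285 kPa.
Isochoric: V stays 38.7 L; P/T = const ⇒ T₂ = 541 K, P₂ = 329 kPa.
For an ideal gas ΔU = nCvΔT with Cv = (3/2)R = 12.5 J/(mol·K).
ΔU = 2.83×12.5×(541−468) = 2580 J.

2580 J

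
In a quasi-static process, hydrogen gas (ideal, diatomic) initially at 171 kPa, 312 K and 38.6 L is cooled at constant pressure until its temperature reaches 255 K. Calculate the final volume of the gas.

31.5 L

Isobaric: P stays 171 kPa; V/T = const ⇒ T₂ = 255 K, V₂ = 31.5 L.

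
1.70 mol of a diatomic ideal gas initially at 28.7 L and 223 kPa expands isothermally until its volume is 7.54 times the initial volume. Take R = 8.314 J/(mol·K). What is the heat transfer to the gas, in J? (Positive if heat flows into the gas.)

T₁ = P₁V₁/(nR) = 223×28.7/(1.70×8.314) = 453 K.
Isothermal: T stays 453 K; PV = const ⇒ V₂ = 216 L, P₂ = 29.6 kPa.
ΔU = 0 (ideal gas, T constant).
W = nRT ln(V₂/V₁) = 1.70×8.314×453×ln(7.54) = 12900 J.
Q = ΔU + W = 12900 J.

12900 J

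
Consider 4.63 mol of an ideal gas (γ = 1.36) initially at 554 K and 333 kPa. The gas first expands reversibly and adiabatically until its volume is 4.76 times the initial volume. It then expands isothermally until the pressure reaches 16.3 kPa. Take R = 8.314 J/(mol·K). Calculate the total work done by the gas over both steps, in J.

36300 J

V₁ = nRT₁/P₁ = 4.63×8.314×554/333 = 64.0 L.
Step 1 — Adiabatic: TV^(γ−1) = const ⇒ T₂ = 554×(0.210)^0.360 = 316 K; PV^γ = const ⇒ P₂ = 39.9 kPa.
ΔU = nCvΔT = 4.63×23.1×(316−554) = -25500 J.
Q = 0 for an adiabatic process, so W = −ΔU = 25500 J.
State after step 1: P = 39.9 kPa, V = 305 L, T = 316 K.
Step 2 — Isothermal: T stays 316 K; PV = const ⇒ V₂ = 746 L, P₂ = 16.3 kPa.
ΔU = 0 (ideal gas, T constant).
W = nRT ln(V₂/V₁) = 4.63×8.314×316×ln(2.45) = 10900 J.
Q = ΔU + W = 10900 J.
Net over both steps: W = 36300 J, Q = 10900 J, ΔU = -25500 J.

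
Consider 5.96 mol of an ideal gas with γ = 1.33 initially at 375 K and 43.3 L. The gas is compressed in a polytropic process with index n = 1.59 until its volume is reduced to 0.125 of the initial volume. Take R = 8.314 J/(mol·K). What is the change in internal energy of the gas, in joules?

P₁ = nRT₁/V₁ = 5.96×8.314×375/43.3 = 429 kPa.
Polytropic n=1.59: T₂ = T₁(V₁/V₂)^(n−1) = 375×(8.00)^0.59 = 1280 K; P₂ = P₁(V₁/V₂)^n = 11700 kPa.
For an ideal gas ΔU = nCvΔT with Cv = R/(γ−1) = 25.2 J/(mol·K).
ΔU = 5.96×25.2×(1280−375) = 136000 J.

136000 J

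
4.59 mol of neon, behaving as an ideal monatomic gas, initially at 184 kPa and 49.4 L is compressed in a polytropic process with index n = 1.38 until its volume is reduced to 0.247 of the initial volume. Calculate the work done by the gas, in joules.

T₁ = P₁V₁/(nR) = 184×49.4/(4.59×8.314) = 238 K.
Polytropic n=1.38: T₂ = T₁(V₁/V₂)^(n−1) = 238×(4.05)^0.38 = 405 K; P₂ = P₁(V₁/V₂)^n = 1270 kPa.
W = (P₁V₁−P₂V₂)/(n−1) = (184×49.4−1270×12.2)/0.38 = -16800 J.

-16800 J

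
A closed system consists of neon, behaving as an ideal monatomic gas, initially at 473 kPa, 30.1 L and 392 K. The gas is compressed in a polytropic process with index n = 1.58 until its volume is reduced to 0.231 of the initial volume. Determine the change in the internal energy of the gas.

28600 J

n = P₁V₁/(RT₁) = 473×30.1/(8.314×392) = 4.37 mol.
Polytropic n=1.58: T₂ = T₁(V₁/V₂)^(n−1) = 392×(4.33)^0.58 = 917 K; P₂ = P₁(V₁/V₂)^n = 4790 kPa.
For an ideal gas ΔU = nCvΔT with Cv = (3/2)R = 12.5 J/(mol·K).
ΔU = 4.37×12.5×(917−392) = 28600 J.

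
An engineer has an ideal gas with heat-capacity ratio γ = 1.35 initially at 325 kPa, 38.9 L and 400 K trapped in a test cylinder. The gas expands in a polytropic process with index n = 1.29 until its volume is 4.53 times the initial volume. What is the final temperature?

Polytropic n=1.29: T₂ = T₁(V₁/V₂)^(n−1) = 400×(0.221)^0.29 = 258 K; P₂ = P₁(V₁/V₂)^n = 46.3 kPa.

258 K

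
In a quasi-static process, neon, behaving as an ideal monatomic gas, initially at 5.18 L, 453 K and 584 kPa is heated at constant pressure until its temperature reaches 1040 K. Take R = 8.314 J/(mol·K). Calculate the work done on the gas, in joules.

-3920 J

n = P₁V₁/(RT₁) = 584×5.18/(8.314×453) = 0.803 mol.
Isobaric: P stays 584 kPa; V/T = const ⇒ T₂ = 1040 K, V₂ = 11.9 L.
W = PΔV = 584×(11.9−5.18) kPa·L = 3920 J.
Work done on the gas = −W_by = -3920 J.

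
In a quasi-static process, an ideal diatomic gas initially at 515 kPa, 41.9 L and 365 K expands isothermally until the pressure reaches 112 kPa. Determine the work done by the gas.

32900 J

n = P₁V₁/(RT₁) = 515×41.9/(8.314×365) = 7.11 mol.
Isothermal: T stays 365 K; PV = const ⇒ V₂ = 193 L, P₂ = 112 kPa.
W = nRT ln(V₂/V₁) = 7.11×8.314×365×ln(4.60) = 32900 J.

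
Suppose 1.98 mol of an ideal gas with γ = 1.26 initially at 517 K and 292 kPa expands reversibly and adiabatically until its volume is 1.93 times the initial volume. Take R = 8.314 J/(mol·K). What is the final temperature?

V₁ = nRT₁/P₁ = 1.98×8.314×517/292 = 29.1 L.
Adiabatic: TV^(γ−1) = const ⇒ T₂ = 517×(0.518)^0.260 = 436 K; PV^γ = const ⇒ P₂ = 128 kPa.

436 K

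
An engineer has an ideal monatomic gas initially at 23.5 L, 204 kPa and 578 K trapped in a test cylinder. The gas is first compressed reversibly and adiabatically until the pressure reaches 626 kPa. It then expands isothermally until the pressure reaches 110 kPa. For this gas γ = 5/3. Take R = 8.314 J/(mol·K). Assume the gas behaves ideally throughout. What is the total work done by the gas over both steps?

n = P₁V₁/(RT₁) = 204×23.5/(8.314×578) = 0.998 mol.
Step 1 — Adiabatic: T₂/T₁ = (P₂/P₁)^((γ−1)/γ) ⇒ T₂ = 578×(3.07)^0.400 = 905 K; V₂ = 12.0 L.
ΔU = nCvΔT = 0.998×12.5×(905−578) = 4070 J.
Q = 0 for an adiabatic process, so W = −ΔU = -4070 J.
State after step 1: P = 626 kPa, V = 12.0 L, T = 905 K.
Step 2 — Isothermal: T stays 905 K; PV = const ⇒ V₂ = 68.2 L, P₂ = 110 kPa.
ΔU = 0 (ideal gas, T constant).
W = nRT ln(V₂/V₁) = 0.998×8.314×905×ln(5.69) = 13100 J.
Q = ΔU + W = 13100 J.
Net over both steps: W = 8980 J, Q = 13100 J, ΔU = 4070 J.

8980 J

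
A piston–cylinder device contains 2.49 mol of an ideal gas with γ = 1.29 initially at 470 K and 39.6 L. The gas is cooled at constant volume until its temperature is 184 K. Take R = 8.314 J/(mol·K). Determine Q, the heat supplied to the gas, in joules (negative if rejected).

P₁ = nRT₁/V₁ = 2.49×8.314×470/39.6 = 246 kPa.
Isochoric: V stays 39.6 L; P/T = const ⇒ T₂ = 184 K, P₂ = 96.2 kPa.
W = 0 (no volume change).
ΔU = nCvΔT = 2.49×28.7×(184−470) = -20400 J.
Q = ΔU = -20400 J.

-20400 J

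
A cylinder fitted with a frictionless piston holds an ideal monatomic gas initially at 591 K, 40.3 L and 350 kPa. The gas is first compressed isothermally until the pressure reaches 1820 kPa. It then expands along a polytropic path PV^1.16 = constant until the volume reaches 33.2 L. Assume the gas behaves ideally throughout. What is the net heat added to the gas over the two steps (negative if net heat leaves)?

-9340 J

n = P₁V₁/(RT₁) = 350×40.3/(8.314×591) = 2.87 mol.
Step 1 — Isothermal: T stays 591 K; PV = const ⇒ V₂ = 7.75 L, P₂ = 1820 kPa.
ΔU = 0 (ideal gas, T constant).
W = nRT ln(V₂/V₁) = 2.87×8.314×591×ln(0.192) = -23300 J.
Q = ΔU + W = -23300 J.
State after step 1: P = 1820 kPa, V = 7.75 L, T = 591 K.
Step 2 — Polytropic n=1.16: T₂ = T₁(V₁/V₂)^(n−1) = 591×(0.233)^0.16 = 468 K; P₂ = P₁(V₁/V₂)^n = 337 kPa.
W = (P₁V₁−P₂V₂)/(n−1) = (1820×7.75−337×33.2)/0.16 = 18300 J.
ΔU = nCvΔT = 2.87×12.5×(468−591) = -4390 J.
Q = ΔU + W = 13900 J.
Net over both steps: W = -4950 J, Q = -9340 J, ΔU = -4390 J.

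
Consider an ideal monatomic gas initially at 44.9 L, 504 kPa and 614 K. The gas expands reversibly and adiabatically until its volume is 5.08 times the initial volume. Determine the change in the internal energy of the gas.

n = P₁V₁/(RT₁) = 504×44.9/(8.314×614) = 4.43 mol.
Adiabatic: TV^(γ−1) = const ⇒ T₂ = 614×(0.197)^0.667 = 208 K; PV^γ = const ⇒ P₂ = 33.6 kPa.
For an ideal gas ΔU = nCvΔT with Cv = (3/2)R = 12.5 J/(mol·K).
ΔU = 4.43×12.5×(208−614) = -22500 J.

-22500 J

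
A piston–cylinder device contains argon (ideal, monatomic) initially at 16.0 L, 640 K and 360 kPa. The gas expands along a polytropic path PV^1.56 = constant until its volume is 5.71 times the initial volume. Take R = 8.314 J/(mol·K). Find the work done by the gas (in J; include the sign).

6410 J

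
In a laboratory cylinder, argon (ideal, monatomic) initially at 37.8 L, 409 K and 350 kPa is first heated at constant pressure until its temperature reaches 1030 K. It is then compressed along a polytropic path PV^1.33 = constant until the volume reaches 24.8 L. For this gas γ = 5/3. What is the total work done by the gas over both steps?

n = P₁V₁/(RT₁) = 350×37.8/(8.314×409) = 3.89 mol.
Step 1 — Isobaric: P stays 350 kPa; V/T = const ⇒ T₂ = 1030 K, V₂ = 95.2 L.
W = PΔV = 350×(95.2−37.8) kPa·L = 20100 J.
ΔU = nCvΔT = 3.89×12.5×(1030−409) = 30100 J.
Q = ΔU + W = nCpΔT = 50200 J.
State after step 1: P = 350 kPa, V = 95.2 L, T = 1030 K.
Step 2 — Polytropic n=1.33: T₂ = T₁(V₁/V₂)^(n−1) = 1030×(3.84)^0.33 = 1610 K; P₂ = P₁(V₁/V₂)^n = 2090 kPa.
W = (P₁V₁−P₂V₂)/(n−1) = (350×95.2−2090×24.8)/0.33 = -56400 J.
ΔU = nCvΔT = 3.89×12.5×(1610−1030) = 27900 J.
Q = ΔU + W = -28500 J.
Net over both steps: W = -36300 J, Q = 21700 J, ΔU = 58100 J.

-36300 J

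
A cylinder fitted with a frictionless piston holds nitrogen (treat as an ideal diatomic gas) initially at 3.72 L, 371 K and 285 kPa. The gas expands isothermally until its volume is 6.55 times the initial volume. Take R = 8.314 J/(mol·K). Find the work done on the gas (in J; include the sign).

-1990 J

n = P₁V₁/(RT₁) = 285×3.72/(8.314×371) = 0.344 mol.
Isothermal: T stays 371 K; PV = const ⇒ V₂ = 24.4 L, P₂ = 43.5 kPa.
W = nRT ln(V₂/V₁) = 0.344×8.314×371×ln(6.55) = 1990 J.
Work done on the gas = −W_by = -1990 J.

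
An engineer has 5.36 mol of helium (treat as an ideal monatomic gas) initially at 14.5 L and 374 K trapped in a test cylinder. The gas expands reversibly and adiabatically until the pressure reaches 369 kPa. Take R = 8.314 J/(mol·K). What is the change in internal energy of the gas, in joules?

-9130 J

P₁ = nRT₁/V₁ = 5.36×8.314×374/14.5 = 1150 kPa.
Adiabatic: T₂/T₁ = (P₂/P₁)^((γ−1)/γ) ⇒ T₂ = 374×(0.321)^0.400 = 237 K; V₂ = 28.7 L.
For an ideal gas ΔU = nCvΔT with Cv = (3/2)R = 12.5 J/(mol·K).
ΔU = 5.36×12.5×(237−374) = -9130 J.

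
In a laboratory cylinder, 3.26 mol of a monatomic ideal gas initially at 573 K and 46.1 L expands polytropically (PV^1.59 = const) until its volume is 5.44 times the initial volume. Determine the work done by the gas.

16600 J

P₁ = nRT₁/V₁ = 3.26×8.314×573/46.1 = 337 kPa.
Polytropic n=1.59: T₂ = T₁(V₁/V₂)^(n−1) = 573×(0.184)^0.59 = 211 K; P₂ = P₁(V₁/V₂)^n = 22.8 kPa.
W = (P₁V₁−P₂V₂)/(n−1) = (337×46.1−22.8×251)/0.59 = 16600 J.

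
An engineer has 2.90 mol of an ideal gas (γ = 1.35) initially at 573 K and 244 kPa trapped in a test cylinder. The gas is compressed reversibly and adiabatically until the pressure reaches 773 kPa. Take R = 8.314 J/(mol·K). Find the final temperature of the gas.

773 K

V₁ = nRT₁/P₁ = 2.90×8.314×573/244 = 56.6 L.
Adiabatic: T₂/T₁ = (P₂/P₁)^((γ−1)/γ) ⇒ T₂ = 573×(3.17)^0.259 = 773 K; V₂ = 24.1 L.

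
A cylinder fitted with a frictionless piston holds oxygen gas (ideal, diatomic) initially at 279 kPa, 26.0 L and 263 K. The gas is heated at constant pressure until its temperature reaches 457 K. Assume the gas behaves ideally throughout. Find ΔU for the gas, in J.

n = P₁V₁/(RT₁) = 279×26.0/(8.314×263) = 3.32 mol.
Isobaric: P stays 279 kPa; V/T = const ⇒ T₂ = 457 K, V₂ = 45.2 L.
For an ideal gas ΔU = nCvΔT with Cv = (5/2)R = 20.8 J/(mol·K).
ΔU = 3.32×20.8×(457−263) = 13400 J.

13400 J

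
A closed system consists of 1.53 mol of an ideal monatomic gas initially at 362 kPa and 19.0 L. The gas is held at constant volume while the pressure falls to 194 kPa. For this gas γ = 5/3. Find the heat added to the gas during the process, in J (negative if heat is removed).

-4790 J

T₁ = P₁V₁/(nR) = 362×19.0/(1.53×8.314) = 541 K.
Isochoric: V stays 19.0 L; P/T = const ⇒ T₂ = 290 K, P₂ = 194 kPa.
W = 0 (no volume change).
ΔU = nCvΔT = 1.53×12.5×(290−541) = -4790 J.
Q = ΔU = -4790 J.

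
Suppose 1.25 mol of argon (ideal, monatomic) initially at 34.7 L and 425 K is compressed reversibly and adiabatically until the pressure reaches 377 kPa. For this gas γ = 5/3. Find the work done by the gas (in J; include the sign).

-3600 J

P₁ = nRT₁/V₁ = 1.25×8.314×425/34.7 = 127 kPa.
Adiabatic: T₂/T₁ = (P₂/P₁)^((γ−1)/γ) ⇒ T₂ = 425×(2.96)^0.400 = 656 K; V₂ = 18.1 L.
ΔU = nCvΔT = 1.25×12.5×(656−425) = 3600 J.
Q = 0 for an adiabatic process, so W = −ΔU = -3600 J.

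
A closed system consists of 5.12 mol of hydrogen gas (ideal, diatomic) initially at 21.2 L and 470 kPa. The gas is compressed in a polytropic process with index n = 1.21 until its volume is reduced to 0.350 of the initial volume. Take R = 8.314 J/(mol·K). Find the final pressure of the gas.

1670 kPa

T₁ = P₁V₁/(nR) = 470×21.2/(5.12×8.314) = 234 K.
Polytropic n=1.21: T₂ = T₁(V₁/V₂)^(n−1) = 234×(2.86)^0.21 = 292 K; P₂ = P₁(V₁/V₂)^n = 1670 kPa.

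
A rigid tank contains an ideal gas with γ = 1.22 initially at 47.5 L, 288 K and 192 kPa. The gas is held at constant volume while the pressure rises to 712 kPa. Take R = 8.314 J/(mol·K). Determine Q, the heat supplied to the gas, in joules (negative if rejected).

n = P₁V₁/(RT₁) = 192×47.5/(8.314×288) = 3.81 mol.
Isochoric: V stays 47.5 L; P/T = const ⇒ T₂ = 1070 K, P₂ = 712 kPa.
W = 0 (no volume change).
ΔU = nCvΔT = 3.81×37.8×(1070−288) = 112000 J.
Q = ΔU = 112000 J.

112000 J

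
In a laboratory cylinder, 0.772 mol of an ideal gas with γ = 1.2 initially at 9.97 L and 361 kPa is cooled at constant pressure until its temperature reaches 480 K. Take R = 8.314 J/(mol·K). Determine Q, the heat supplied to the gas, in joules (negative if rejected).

-3110 J

T₁ = P₁V₁/(nR) = 361×9.97/(0.772×8.314) = 561 K.
Isobaric: P stays 361 kPa; V/T = const ⇒ T₂ = 480 K, V₂ = 8.53 L.
W = PΔV = 361×(8.53−9.97) kPa·L = -518 J.
ΔU = nCvΔT = 0.772×41.6×(480−561) = -2590 J.
Q = ΔU + W = nCpΔT = -3110 J.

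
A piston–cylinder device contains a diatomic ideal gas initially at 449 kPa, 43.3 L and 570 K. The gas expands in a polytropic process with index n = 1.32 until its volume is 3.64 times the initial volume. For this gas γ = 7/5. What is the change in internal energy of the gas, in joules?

-16500 J

n = P₁V₁/(RT₁) = 449×43.3/(8.314×570) = 4.10 mol.
Polytropic n=1.32: T₂ = T₁(V₁/V₂)^(n−1) = 570×(0.275)^0.32 = 377 K; P₂ = P₁(V₁/V₂)^n = 81.6 kPa.
For an ideal gas ΔU = nCvΔT with Cv = (5/2)R = 20.8 J/(mol·K).
ΔU = 4.10×20.8×(377−570) = -16500 J.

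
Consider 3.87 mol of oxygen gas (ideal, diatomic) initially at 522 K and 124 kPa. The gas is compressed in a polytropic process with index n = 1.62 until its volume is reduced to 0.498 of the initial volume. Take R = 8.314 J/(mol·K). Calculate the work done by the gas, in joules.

-14600 J

V₁ = nRT₁/P₁ = 3.87×8.314×522/124 = 135 L.
Polytropic n=1.62: T₂ = T₁(V₁/V₂)^(n−1) = 522×(2.01)^0.62 = 804 K; P₂ = P₁(V₁/V₂)^n = 384 kPa.
W = (P₁V₁−P₂V₂)/(n−1) = (124×135−384×67.5)/0.62 = -14600 J.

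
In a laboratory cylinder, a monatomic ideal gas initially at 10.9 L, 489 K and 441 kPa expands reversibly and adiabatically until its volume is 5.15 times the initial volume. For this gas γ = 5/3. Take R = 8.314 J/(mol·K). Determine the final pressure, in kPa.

Adiabatic: TV^(γ−1) = const ⇒ T₂ = 489×(0.194)^0.667 = 164 K; PV^γ = const ⇒ P₂ = 28.7 kPa.

28.7 kPa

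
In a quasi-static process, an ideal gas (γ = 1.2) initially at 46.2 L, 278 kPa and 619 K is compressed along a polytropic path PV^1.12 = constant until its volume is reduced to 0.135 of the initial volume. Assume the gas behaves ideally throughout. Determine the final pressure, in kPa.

2620 kPa

Polytropic n=1.12: T₂ = T₁(V₁/V₂)^(n−1) = 619×(7.41)^0.12 = 787 K; P₂ = P₁(V₁/V₂)^n = 2620 kPa.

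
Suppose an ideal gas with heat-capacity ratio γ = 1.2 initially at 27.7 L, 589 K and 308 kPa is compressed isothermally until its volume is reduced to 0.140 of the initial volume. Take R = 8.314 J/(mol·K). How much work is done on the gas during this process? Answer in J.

16800 J

n = P₁V₁/(RT₁) = 308×27.7/(8.314×589) = 1.74 mol.
Isothermal: T stays 589 K; PV = const ⇒ V₂ = 3.88 L, P₂ = 2200 kPa.
W = nRT ln(V₂/V₁) = 1.74×8.314×589×ln(0.140) = -16800 J.
Work done on the gas = −W_by = 16800 J.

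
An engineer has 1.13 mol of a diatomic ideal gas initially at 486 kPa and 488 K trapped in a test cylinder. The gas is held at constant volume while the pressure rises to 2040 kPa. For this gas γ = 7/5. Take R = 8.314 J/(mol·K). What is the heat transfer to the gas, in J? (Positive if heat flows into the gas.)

V₁ = nRT₁/P₁ = 1.13×8.314×488/486 = 9.43 L.
Isochoric: V stays 9.43 L; P/T = const ⇒ T₂ = 2050 K, P₂ = 2040 kPa.
W = 0 (no volume change).
ΔU = nCvΔT = 1.13×20.8×(2050−488) = 36600 J.
Q = ΔU = 36600 J.

36600 J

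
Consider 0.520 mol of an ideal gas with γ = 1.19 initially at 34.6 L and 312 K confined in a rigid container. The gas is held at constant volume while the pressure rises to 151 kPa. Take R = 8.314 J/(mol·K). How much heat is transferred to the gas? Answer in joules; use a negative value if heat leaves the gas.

20400 J

P₁ = nRT₁/V₁ = 0.520×8.314×312/34.6 = 39.0 kPa.
Isochoric: V stays 34.6 L; P/T = const ⇒ T₂ = 1210 K, P₂ = 151 kPa.
W = 0 (no volume change).
ΔU = nCvΔT = 0.520×43.8×(1210−312) = 20400 J.
Q = ΔU = 20400 J.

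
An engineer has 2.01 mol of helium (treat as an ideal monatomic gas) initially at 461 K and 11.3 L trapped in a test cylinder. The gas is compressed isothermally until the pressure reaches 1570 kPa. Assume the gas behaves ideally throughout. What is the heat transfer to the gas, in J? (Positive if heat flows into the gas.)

P₁ = nRT₁/V₁ = 2.01×8.314×461/11.3 = 682 kPa.
Isothermal: T stays 461 K; PV = const ⇒ V₂ = 4.91 L, P₂ = 1570 kPa.
ΔU = 0 (ideal gas, T constant).
W = nRT ln(V₂/V₁) = 2.01×8.314×461×ln(0.434) = -6430 J.
Q = ΔU + W = -6430 J.

-6430 J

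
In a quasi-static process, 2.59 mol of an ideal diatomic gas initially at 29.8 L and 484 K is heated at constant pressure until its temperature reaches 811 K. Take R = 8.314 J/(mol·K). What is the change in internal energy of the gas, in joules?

P₁ = nRT₁/V₁ = 2.59×8.314×484/29.8 = 350 kPa.
Isobaric: P stays 350 kPa; V/T = const ⇒ T₂ = 811 K, V₂ = 49.9 L.
For an ideal gas ΔU = nCvΔT with Cv = (5/2)R = 20.8 J/(mol·K).
ΔU = 2.59×20.8×(811−484) = 17600 J.

17600 J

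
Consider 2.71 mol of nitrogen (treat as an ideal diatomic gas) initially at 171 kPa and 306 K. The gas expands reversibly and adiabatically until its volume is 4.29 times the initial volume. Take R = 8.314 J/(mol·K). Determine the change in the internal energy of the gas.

-7610 J

V₁ = nRT₁/P₁ = 2.71×8.314×306/171 = 40.3 L.
Adiabatic: TV^(γ−1) = const ⇒ T₂ = 306×(0.233)^0.400 = 171 K; PV^γ = const ⇒ P₂ = 22.3 kPa.
For an ideal gas ΔU = nCvΔT with Cv = (5/2)R = 20.8 J/(mol·K).
ΔU = 2.71×20.8×(171−306) = -7610 J.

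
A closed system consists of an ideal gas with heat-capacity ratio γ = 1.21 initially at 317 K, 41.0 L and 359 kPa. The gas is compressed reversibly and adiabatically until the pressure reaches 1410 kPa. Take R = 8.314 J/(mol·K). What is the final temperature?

402 K

Adiabatic: T₂/T₁ = (P₂/P₁)^((γ−1)/γ) ⇒ T₂ = 317×(3.93)^0.174 = 402 K; V₂ = 13.2 L.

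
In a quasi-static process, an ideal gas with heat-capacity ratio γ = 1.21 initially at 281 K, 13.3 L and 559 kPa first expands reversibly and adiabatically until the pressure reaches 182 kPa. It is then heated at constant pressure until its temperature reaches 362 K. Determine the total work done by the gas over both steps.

9720 J

n = P₁V₁/(RT₁) = 559×13.3/(8.314×281) = 3.18 mol.
Step 1 — Adiabatic: T₂/T₁ = (P₂/P₁)^((γ−1)/γ) ⇒ T₂ = 281×(0.326)^0.174 = 231 K; V₂ = 33.6 L.
ΔU = nCvΔT = 3.18×39.6×(231−281) = -6270 J.
Q = 0 for an adiabatic process, so W = −ΔU = 6270 J.
State after step 1: P = 182 kPa, V = 33.6 L, T = 231 K.
Step 2 — Isobaric: P stays 182 kPa; V/T = const ⇒ T₂ = 362 K, V₂ = 52.6 L.
W = PΔV = 182×(52.6−33.6) kPa·L = 3460 J.
ΔU = nCvΔT = 3.18×39.6×(362−231) = 16500 J.
Q = ΔU + W = nCpΔT = 19900 J.
Net over both steps: W = 9720 J, Q = 19900 J, ΔU = 10200 J.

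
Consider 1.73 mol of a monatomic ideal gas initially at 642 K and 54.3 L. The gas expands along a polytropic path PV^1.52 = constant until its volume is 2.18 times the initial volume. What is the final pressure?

P₁ = nRT₁/V₁ = 1.73×8.314×642/54.3 = 170 kPa.
Polytropic n=1.52: T₂ = T₁(V₁/V₂)^(n−1) = 642×(0.459)^0.52 = 428 K; P₂ = P₁(V₁/V₂)^n = 52.0 kPa.

52.0 kPa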